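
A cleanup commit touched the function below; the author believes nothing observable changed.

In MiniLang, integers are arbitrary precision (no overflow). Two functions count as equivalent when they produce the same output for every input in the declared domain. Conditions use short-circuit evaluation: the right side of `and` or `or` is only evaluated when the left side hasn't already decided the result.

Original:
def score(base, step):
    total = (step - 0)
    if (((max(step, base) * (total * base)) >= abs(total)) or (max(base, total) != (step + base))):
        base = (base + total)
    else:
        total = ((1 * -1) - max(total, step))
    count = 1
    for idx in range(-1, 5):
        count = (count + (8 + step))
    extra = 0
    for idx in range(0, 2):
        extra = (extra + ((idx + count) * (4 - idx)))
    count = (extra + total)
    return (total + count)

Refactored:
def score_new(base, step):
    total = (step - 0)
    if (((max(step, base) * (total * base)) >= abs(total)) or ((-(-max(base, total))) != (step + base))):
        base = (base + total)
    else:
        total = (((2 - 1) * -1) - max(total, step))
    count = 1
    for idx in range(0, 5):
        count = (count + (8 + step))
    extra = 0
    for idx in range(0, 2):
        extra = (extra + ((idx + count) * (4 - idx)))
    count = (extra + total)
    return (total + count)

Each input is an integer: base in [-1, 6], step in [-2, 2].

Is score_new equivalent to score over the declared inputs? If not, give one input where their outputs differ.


Try base=-1, step=-2.
score: total becomes -2; next (((max(step, base) * (total * base)) >= abs(total)) or (max(base, total) != (step + base))) evaluates to true; next base becomes -3; next count becomes 1; next at idx=-1:; next count becomes 7; next at idx=0:; next count becomes 13; next at idx=1:; next count becomes 19; next at idx=2:; next count becomes 25; next at idx=3:; next count becomes 31; next at idx=4:; next count becomes 37; next extra becomes 0; next at idx=0:; next extra becomes 148; next at idx=1:; next extra becomes 262; next count becomes 260; next final value 258
score_new: total becomes -2; next (((max(step, base) * (total * base)) >= abs(total)) or ((-(-max(base, total))) != (step + base))) evaluates to true; next base becomes -3; next count becomes 1; next at idx=0:; next count becomes 7; next at idx=1:; next count becomes 13; next at idx=2:; next count becomes 19; next at idx=3:; next count becomes 25; next at idx=4:; next count becomes 31; next extra becomes 0; next at idx=0:; next extra becomes 124; next at idx=1:; next extra becomes 220; next count becomes 218; next final value 216
258 vs 216 — the two versions disagree here.
verdict: not equivalent; witness: base=-1, step=-2


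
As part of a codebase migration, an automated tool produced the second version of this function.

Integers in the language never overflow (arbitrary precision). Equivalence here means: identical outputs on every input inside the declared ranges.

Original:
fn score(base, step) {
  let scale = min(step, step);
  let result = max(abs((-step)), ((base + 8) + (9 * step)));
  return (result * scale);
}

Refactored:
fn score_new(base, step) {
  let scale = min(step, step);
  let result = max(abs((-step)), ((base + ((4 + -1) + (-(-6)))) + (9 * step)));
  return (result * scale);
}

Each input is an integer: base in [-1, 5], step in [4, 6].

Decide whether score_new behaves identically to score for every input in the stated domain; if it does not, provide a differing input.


These are not equivalent — on base=-1, step=4 the outputs split (172 vs 176).
score: scale := 4 | result := 43 | result 172
score_new: scale := 4 | result := 44 | result 176
verdict: not equivalent; witness: base=-1, step=4


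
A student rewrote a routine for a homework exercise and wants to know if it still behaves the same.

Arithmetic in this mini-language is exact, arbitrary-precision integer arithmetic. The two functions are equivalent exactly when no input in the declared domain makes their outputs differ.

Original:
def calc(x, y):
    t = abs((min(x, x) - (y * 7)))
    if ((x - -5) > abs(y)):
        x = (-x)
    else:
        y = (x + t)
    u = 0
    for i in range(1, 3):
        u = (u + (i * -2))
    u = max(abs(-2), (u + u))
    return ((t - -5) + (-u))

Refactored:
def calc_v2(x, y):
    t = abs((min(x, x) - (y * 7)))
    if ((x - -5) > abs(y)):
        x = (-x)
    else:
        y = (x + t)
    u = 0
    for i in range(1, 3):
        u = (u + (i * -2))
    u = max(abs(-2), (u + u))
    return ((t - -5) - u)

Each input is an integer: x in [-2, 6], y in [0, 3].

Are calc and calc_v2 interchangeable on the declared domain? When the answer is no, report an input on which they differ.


Reading the diff, among the changes: arithmetic usage differs.
Spot check at x=-2, y=3 — calc: t becomes 23; next ((x - -5) > abs(y)) evaluates to false; next y becomes 21; next u becomes 0; next at i=1:; next u becomes -2; next at i=2:; next u becomes -6; next u becomes 2; next final value 26. calc_v2: t becomes 23; next ((x - -5) > abs(y)) evaluates to false; next y becomes 21; next u becomes 0; next at i=1:; next u becomes -2; next at i=2:; next u becomes -6; next u becomes 2; next final value 26. Both give 26.
An exhaustive pass over the 36 declared inputs shows identical outputs.
verdict: equivalent


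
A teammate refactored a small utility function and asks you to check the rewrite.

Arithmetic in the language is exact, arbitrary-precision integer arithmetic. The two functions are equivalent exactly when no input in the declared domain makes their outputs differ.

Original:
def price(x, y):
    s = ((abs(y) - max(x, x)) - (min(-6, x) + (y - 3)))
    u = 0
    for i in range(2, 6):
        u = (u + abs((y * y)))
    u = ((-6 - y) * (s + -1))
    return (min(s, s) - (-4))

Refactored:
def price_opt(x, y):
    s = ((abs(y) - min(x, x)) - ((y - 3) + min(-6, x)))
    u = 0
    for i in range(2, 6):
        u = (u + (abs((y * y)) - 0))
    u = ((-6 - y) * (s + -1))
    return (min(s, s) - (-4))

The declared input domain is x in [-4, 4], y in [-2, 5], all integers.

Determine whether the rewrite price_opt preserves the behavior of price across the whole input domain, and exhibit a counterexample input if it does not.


The one real change (`max(x, x)` became `min(x, x)`) has no effect anywhere in the declared ranges.
One worked example (x=-3, y=4) — price: s becomes 12; next u becomes 0; next at i=2:; next u becomes 16; next at i=3:; next u becomes 32; next at i=4:; next u becomes 48; next at i=5:; next u becomes 64; next u becomes -110; next final value 16; price_opt: s becomes 12; next u becomes 0; next at i=2:; next u becomes 16; next at i=3:; next u becomes 32; next at i=4:; next u becomes 48; next at i=5:; next u becomes 64; next u becomes -110; next final value 16; agreement on 16.
An exhaustive pass over the 72 declared inputs shows identical outputs.
verdict: equivalent


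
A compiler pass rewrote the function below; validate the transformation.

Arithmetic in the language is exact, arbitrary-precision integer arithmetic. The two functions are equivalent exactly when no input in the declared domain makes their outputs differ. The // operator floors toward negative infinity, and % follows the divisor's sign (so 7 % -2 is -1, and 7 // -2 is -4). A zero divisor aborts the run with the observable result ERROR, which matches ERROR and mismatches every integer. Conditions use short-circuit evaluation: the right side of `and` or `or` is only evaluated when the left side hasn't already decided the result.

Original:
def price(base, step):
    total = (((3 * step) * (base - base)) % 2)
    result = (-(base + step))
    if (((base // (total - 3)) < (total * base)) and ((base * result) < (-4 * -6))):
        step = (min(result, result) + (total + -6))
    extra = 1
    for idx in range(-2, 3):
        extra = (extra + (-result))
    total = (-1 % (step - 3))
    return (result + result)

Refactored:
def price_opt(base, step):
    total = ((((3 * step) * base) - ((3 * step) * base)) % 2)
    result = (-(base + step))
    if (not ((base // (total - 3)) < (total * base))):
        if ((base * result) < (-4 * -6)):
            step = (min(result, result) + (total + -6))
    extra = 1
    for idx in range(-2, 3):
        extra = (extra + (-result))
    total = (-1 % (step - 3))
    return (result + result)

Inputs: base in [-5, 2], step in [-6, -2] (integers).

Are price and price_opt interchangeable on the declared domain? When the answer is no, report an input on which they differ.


Run the pair on base=-5, step=-4.
price: total=0, then result=9, then (((base // (total - 3)) < (total * base)) and ((base * result) < (-4 * -6))) is false, then extra=1, then (idx=-2), then extra=-8, then (idx=-1), then extra=-17, then (idx=0), then extra=-26, then (idx=1), then extra=-35, then (idx=2), then extra=-44, then total=-1, then returns 18
price_opt: total=0, then result=9, then (not ((base // (total - 3)) < (total * base))) is true, then ((base * result) < (-4 * -6)) is true, then step=3, then extra=1, then (idx=-2), then extra=-8, then (idx=-1), then extra=-17, then (idx=0), then extra=-26, then (idx=1), then extra=-35, then (idx=2), then extra=-44, then a zero divisor aborts: ERROR
18 against ERROR: the behavior changed.
verdict: not equivalent; witness: base=-5, step=-4


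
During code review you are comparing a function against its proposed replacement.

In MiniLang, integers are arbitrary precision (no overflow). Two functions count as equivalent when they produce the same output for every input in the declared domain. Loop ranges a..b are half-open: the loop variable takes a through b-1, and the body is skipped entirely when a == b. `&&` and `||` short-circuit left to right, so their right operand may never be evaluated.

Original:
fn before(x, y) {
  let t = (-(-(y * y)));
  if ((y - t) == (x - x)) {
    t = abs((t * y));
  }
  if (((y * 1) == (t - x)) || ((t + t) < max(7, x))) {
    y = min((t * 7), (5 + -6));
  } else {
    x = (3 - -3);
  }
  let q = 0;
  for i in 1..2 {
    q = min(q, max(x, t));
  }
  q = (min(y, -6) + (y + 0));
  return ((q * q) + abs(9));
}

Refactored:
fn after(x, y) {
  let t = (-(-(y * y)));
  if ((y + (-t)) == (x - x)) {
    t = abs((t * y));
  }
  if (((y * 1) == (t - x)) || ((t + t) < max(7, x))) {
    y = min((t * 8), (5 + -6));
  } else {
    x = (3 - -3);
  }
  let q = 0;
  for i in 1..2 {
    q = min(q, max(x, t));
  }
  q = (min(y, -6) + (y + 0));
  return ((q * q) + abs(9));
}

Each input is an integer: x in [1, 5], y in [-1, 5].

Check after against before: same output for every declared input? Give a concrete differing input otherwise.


Equivalent. The edit looks behavioral (`7` became `8`), but over these ranges it never changes the outcome.
Sweeping the whole domain (35 inputs) finds no disagreement.
As a probe, take x=3, y=2: before runs t becomes 4; next ((y - t) == (x - x)) evaluates to false; next (((y * 1) == (t - x)) || ((t + t) < max(7, x))) evaluates to false; next x becomes 6; next q becomes 0; next at i=1:; next q becomes 0; next q becomes -4; next final value 25; after runs t becomes 4; next ((y + (-t)) == (x - x)) evaluates to false; next (((y * 1) == (t - x)) || ((t + t) < max(7, x))) evaluates to false; next x becomes 6; next q becomes 0; next at i=1:; next q becomes 0; next q becomes -4; next final value 25; both end at 25.
verdict: equivalent


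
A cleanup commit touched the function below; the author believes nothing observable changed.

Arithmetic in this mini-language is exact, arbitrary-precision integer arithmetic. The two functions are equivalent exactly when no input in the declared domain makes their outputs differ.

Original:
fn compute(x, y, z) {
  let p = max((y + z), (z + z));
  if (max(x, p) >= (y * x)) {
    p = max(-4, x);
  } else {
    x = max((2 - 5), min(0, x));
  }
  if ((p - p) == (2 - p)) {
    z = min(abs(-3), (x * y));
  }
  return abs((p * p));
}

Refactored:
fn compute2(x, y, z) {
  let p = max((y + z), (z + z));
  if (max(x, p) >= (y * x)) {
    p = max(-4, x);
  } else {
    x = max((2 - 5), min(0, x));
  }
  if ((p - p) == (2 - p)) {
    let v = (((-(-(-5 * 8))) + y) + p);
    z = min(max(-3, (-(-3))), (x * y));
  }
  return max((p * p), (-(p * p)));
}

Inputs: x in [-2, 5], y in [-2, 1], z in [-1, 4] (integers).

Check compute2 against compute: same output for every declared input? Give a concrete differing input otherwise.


Reading the diff, among the changes: local variable names differ, arithmetic usage differs, statement counts differ, min/max/abs usage differs, constant usage differs.
Spot check at x=1, y=-1, z=0 — compute: p=0, then (max(x, p) >= (y * x)) is true, then p=1, then ((p - p) == (2 - p)) is false, then returns 1. compute2: p=0, then (max(x, p) >= (y * x)) is true, then p=1, then ((p - p) == (2 - p)) is false, then returns 1. Both give 1.
An exhaustive pass over the 192 declared inputs shows identical outputs.
verdict: equivalent


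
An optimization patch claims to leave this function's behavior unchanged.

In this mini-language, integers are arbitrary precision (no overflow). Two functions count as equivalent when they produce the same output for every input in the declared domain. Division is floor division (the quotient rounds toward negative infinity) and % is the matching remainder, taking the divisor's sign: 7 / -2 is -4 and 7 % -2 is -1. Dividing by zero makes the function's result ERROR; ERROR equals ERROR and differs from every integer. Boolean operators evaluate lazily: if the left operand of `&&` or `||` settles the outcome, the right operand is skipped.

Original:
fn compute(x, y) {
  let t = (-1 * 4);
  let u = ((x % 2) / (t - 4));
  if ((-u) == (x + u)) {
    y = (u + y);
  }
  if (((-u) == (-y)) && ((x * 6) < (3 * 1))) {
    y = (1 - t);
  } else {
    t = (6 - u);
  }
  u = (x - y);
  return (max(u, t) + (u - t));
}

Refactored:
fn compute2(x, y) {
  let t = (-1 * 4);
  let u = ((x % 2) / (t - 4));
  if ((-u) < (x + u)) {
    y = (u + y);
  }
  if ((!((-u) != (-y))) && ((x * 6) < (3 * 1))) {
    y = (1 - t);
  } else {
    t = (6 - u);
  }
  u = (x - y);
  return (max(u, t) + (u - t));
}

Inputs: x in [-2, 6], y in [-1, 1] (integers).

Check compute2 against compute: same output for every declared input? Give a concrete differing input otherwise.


Not equivalent: x=3, y=-1 separates them (4 vs 5).
compute: t=-4, then u=-1, then ((-u) == (x + u)) is false, then (((-u) == (-y)) && ((x * 6) < (3 * 1))) is false, then t=7, then u=4, then returns 4
compute2: t=-4, then u=-1, then ((-u) < (x + u)) is true, then y=-2, then ((!((-u) != (-y))) && ((x * 6) < (3 * 1))) is false, then t=7, then u=5, then returns 5
verdict: not equivalent; witness: x=3, y=-1


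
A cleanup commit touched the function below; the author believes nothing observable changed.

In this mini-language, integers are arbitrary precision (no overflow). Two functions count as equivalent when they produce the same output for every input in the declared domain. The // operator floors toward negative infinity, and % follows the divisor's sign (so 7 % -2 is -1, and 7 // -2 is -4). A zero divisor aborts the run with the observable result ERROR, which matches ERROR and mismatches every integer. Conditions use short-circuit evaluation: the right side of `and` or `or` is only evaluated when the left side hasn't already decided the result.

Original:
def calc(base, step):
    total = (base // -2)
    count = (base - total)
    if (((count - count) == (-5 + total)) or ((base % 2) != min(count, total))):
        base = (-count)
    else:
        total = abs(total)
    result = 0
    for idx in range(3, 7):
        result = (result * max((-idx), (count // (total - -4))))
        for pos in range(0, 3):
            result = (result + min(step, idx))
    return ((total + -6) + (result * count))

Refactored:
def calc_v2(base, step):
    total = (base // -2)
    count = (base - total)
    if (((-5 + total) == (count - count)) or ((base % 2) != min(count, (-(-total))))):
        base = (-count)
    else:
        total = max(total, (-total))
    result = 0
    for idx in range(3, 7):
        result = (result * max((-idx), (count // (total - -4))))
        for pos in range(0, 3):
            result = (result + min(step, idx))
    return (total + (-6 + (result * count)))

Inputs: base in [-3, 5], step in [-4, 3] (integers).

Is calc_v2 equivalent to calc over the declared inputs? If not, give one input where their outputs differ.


Changes here: min/max/abs usage differs; the full 72-point sweep finds no disagreement.
verdict: equivalent


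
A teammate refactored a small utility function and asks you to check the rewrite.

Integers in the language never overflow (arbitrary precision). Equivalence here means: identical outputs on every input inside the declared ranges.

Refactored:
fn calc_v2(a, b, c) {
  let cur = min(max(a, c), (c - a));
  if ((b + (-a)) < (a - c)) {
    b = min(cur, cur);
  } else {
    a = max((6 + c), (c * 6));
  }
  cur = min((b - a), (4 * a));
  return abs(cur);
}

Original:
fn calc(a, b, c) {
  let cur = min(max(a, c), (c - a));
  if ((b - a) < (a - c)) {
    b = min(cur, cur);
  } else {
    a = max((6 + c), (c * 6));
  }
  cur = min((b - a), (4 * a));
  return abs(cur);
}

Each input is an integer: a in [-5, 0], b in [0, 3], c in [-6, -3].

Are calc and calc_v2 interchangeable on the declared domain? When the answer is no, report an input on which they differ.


Equivalent — the differences include arithmetic usage differs, yet no declared input distinguishes the two.
Tracing a=-1, b=2, c=-6: calc: cur becomes -5; next ((b - a) < (a - c)) evaluates to true; next b becomes -5; next cur becomes -4; next final value 4 | calc_v2: cur becomes -5; next ((b + (-a)) < (a - c)) evaluates to true; next b becomes -5; next cur becomes -4; next final value 4 — matching result 4.
Every one of the 96 inputs gives matching results.
verdict: equivalent


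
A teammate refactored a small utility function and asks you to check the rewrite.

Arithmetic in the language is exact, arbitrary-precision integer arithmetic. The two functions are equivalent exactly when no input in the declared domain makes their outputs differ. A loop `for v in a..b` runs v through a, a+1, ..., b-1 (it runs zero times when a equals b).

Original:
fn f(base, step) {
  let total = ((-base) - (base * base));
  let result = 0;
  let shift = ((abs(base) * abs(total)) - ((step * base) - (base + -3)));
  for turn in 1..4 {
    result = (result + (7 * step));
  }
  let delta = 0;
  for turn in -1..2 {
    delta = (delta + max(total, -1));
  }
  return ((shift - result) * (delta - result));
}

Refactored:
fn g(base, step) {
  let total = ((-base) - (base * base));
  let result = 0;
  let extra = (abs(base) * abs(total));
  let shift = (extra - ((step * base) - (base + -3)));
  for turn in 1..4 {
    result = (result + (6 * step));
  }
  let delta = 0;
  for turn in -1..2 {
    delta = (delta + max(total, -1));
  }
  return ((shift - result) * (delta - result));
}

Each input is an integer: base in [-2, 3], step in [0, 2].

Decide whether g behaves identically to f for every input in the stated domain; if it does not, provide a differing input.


Not equivalent: base=-2, step=1 separates them (480 vs 357).
f: total becomes -2; next result becomes 0; next shift becomes 1; next at turn=1:; next result becomes 7; next at turn=2:; next result becomes 14; next at turn=3:; next result becomes 21; next delta becomes 0; next at turn=-1:; next delta becomes -1; next at turn=0:; next delta becomes -2; next at turn=1:; next delta becomes -3; next final value 480
g: total becomes -2; next result becomes 0; next extra becomes 4; next shift becomes 1; next at turn=1:; next result becomes 6; next at turn=2:; next result becomes 12; next at turn=3:; next result becomes 18; next delta becomes 0; next at turn=-1:; next delta becomes -1; next at turn=0:; next delta becomes -2; next at turn=1:; next delta becomes -3; next final value 357
verdict: not equivalent; witness: base=-2, step=1


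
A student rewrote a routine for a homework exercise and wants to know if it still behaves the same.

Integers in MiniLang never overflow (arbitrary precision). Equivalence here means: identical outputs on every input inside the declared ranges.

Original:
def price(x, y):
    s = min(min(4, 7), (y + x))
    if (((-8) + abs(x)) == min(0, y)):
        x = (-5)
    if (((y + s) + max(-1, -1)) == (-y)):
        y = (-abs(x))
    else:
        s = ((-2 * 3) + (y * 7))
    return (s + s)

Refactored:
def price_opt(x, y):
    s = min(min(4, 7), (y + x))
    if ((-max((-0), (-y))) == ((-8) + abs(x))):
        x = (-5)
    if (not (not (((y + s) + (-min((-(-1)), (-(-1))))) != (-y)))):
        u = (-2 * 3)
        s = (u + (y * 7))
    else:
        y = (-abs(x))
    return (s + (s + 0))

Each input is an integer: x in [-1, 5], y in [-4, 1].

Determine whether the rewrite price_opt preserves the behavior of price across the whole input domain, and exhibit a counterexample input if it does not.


Comparing the listings, the differences include: local variable names differ; statement counts differ; arithmetic usage differs; boolean connective usage differs; comparison usage differs; constant usage differs.
Spot check at x=5, y=0 — price: s := 4 | (((-8) + abs(x)) == min(0, y)): false | (((y + s) + max(-1, -1)) == (-y)): false | s := -6 | result -12. price_opt: s := 4 | ((-max((-0), (-y))) == ((-8) + abs(x))): false | (not (not (((y + s) + (-min((-(-1)), (-(-1))))) != (-y)))): true | u := -6 | s := -6 | result -12. Both give -12.
An exhaustive pass over the 42 declared inputs shows identical outputs.
verdict: equivalent


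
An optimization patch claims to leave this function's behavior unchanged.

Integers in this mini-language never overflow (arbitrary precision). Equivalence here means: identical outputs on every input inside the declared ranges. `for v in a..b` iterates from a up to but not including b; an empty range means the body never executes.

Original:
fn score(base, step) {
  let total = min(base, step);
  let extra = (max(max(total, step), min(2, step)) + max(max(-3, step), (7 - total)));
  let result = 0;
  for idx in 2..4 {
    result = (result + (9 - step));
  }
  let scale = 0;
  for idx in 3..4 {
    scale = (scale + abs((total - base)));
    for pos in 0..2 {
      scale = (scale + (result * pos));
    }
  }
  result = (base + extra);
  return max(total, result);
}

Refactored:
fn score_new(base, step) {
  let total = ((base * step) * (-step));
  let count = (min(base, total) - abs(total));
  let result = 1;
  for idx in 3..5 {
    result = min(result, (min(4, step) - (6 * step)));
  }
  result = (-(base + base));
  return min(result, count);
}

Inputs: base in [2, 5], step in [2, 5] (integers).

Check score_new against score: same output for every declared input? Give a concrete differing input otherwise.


The rewrite breaks on base=2, step=2, where the results are 9 and -16.
score: total becomes 2; next extra becomes 7; next result becomes 0; next at idx=2:; next result becomes 7; next at idx=3:; next result becomes 14; next scale becomes 0; next at idx=3:; next scale becomes 0; next at pos=0:; next scale becomes 0; next at pos=1:; next scale becomes 14; next result becomes 9; next final value 9
score_new: total becomes -8; next count becomes -16; next result becomes 1; next at idx=3:; next result becomes -10; next at idx=4:; next result becomes -10; next result becomes -4; next final value -16
verdict: not equivalent; witness: base=2, step=2


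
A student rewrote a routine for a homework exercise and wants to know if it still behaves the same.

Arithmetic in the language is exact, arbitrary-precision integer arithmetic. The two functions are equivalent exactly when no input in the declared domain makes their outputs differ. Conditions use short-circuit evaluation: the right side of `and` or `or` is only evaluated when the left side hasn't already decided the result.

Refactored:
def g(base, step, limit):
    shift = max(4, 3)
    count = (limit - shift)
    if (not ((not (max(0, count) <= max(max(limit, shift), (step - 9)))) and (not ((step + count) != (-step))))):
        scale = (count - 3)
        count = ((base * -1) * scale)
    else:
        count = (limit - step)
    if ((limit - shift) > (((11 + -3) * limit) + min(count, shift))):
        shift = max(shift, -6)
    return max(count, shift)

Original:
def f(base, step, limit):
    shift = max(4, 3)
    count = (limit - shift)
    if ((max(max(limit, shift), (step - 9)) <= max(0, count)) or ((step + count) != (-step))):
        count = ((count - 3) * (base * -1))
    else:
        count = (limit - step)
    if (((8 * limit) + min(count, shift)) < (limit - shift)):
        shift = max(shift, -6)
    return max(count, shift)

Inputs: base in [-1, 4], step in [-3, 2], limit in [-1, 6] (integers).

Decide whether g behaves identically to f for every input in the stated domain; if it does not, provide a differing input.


These are not equivalent — on base=-1, step=-1, limit=6 the outputs split (7 vs 4).
f: shift becomes 4; next count becomes 2; next ((max(max(limit, shift), (step - 9)) <= max(0, count)) or ((step + count) != (-step))) evaluates to false; next count becomes 7; next (((8 * limit) + min(count, shift)) < (limit - shift)) evaluates to false; next final value 7
g: shift becomes 4; next count becomes 2; next (not ((not (max(0, count) <= max(max(limit, shift), (step - 9)))) and (not ((step + count) != (-step))))) evaluates to true; next scale becomes -1; next count becomes -1; next ((limit - shift) > (((11 + -3) * limit) + min(count, shift))) evaluates to false; next final value 4
verdict: not equivalent; witness: base=-1, step=-1, limit=6


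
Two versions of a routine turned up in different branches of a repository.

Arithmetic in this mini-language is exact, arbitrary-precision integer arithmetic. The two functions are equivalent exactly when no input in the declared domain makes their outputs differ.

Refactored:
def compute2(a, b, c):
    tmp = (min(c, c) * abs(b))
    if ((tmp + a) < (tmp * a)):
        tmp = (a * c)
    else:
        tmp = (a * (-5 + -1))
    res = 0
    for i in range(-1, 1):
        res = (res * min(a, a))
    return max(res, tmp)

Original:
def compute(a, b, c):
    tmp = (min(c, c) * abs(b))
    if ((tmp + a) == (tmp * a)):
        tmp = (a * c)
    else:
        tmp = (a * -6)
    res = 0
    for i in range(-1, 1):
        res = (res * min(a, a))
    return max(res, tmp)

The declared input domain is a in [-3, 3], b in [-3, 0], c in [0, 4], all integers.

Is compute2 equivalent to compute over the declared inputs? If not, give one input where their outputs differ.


These are not equivalent — on a=-3, b=-3, c=0 the outputs split (18 vs 0).
compute: tmp becomes 0; next ((tmp + a) == (tmp * a)) evaluates to false; next tmp becomes 18; next res becomes 0; next at i=-1:; next res becomes 0; next at i=0:; next res becomes 0; next final value 18
compute2: tmp becomes 0; next ((tmp + a) < (tmp * a)) evaluates to true; next tmp becomes 0; next res becomes 0; next at i=-1:; next res becomes 0; next at i=0:; next res becomes 0; next final value 0
verdict: not equivalent; witness: a=-3, b=-3, c=0


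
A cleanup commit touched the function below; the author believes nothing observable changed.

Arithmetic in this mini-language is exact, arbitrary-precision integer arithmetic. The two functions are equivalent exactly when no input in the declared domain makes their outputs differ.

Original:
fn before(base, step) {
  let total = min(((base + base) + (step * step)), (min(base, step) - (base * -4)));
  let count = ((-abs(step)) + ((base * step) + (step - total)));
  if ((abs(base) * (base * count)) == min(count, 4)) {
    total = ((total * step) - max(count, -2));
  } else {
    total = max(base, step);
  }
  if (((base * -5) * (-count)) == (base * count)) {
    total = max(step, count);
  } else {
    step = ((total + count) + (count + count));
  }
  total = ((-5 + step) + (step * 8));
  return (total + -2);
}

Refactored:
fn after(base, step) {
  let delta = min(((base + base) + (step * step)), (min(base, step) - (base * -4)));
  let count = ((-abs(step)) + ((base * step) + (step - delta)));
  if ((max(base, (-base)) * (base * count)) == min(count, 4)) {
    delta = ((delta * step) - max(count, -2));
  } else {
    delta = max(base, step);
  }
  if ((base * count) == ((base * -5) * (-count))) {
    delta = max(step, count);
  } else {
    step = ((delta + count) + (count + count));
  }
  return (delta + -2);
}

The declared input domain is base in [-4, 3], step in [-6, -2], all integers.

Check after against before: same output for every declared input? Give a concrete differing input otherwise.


The rewrite breaks on base=-4, step=-6, where the results are 875 and -6.
before: total := -22 | count := 34 | ((abs(base) * (base * count)) == min(count, 4)): false | total := -4 | (((base * -5) * (-count)) == (base * count)): false | step := 98 | total := 877 | result 875
after: delta := -22 | count := 34 | ((max(base, (-base)) * (base * count)) == min(count, 4)): false | delta := -4 | ((base * count) == ((base * -5) * (-count))): false | step := 98 | result -6
verdict: not equivalent; witness: base=-4, step=-6


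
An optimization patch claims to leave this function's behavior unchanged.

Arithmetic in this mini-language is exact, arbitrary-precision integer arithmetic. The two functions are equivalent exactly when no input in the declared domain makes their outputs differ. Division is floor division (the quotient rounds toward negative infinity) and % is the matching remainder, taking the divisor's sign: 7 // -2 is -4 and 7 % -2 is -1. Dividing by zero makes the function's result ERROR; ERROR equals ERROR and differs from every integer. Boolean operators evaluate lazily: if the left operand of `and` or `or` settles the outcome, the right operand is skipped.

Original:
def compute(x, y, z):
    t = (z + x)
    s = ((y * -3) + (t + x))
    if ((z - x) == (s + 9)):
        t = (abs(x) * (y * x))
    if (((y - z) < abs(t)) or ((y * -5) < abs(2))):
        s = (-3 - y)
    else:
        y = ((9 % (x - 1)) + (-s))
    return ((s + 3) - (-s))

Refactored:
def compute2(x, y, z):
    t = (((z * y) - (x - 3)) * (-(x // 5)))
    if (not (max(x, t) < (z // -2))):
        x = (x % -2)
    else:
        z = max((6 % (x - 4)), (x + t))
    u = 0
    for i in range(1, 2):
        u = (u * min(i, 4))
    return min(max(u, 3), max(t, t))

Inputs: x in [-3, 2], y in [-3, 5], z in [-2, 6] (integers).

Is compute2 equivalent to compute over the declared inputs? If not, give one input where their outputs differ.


Take x=-3, y=-3, z=2.
compute: t=-1, then s=5, then ((z - x) == (s + 9)) is false, then (((y - z) < abs(t)) or ((y * -5) < abs(2))) is true, then s=0, then returns 3
compute2: t=0, then (not (max(x, t) < (z // -2))) is true, then x=-1, then u=0, then (i=1), then u=0, then returns 0
3 against 0: the behavior changed.
verdict: not equivalent; witness: x=-3, y=-3, z=2


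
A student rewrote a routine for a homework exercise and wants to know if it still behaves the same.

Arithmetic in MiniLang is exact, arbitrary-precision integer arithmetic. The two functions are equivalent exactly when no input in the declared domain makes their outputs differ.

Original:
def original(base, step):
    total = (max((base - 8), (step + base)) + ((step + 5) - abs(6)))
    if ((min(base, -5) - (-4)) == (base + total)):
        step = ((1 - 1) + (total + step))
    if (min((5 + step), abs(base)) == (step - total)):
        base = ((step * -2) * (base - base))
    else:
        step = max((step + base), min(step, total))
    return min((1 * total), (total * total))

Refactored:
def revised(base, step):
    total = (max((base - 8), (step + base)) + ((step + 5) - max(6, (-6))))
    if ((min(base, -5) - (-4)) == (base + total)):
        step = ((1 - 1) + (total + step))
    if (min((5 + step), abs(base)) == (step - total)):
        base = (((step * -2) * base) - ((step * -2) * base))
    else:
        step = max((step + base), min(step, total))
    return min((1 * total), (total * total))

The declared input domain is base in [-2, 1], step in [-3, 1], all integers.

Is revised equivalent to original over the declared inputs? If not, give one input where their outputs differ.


Side by side, the visible changes include: min/max/abs usage differs, arithmetic usage differs, constant usage differs.
As a probe, take base=0, step=0: original runs total=-1, then ((min(base, -5) - (-4)) == (base + total)) is true, then step=-1, then (min((5 + step), abs(base)) == (step - total)) is true, then base=0, then returns -1; revised runs total=-1, then ((min(base, -5) - (-4)) == (base + total)) is true, then step=-1, then (min((5 + step), abs(base)) == (step - total)) is true, then base=0, then returns -1; both end at -1.
Sweeping the whole domain (20 inputs) finds no disagreement.
verdict: equivalent


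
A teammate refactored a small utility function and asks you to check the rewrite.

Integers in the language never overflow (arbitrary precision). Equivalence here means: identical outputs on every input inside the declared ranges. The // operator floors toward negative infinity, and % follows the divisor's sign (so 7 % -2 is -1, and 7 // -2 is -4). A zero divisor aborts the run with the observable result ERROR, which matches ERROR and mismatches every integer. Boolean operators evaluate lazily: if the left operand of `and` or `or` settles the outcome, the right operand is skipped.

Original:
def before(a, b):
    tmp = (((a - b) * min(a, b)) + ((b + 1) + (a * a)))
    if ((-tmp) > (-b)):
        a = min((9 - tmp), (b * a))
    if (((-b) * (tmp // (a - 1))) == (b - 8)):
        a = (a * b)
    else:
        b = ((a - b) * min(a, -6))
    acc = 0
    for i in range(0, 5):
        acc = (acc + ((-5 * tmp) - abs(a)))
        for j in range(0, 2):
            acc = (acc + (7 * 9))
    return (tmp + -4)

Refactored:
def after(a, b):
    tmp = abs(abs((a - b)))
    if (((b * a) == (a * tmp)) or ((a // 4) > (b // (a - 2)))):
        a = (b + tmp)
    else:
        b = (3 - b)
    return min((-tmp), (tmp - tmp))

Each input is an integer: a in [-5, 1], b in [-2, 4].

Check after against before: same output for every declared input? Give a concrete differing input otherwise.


At a=-5, b=-2: before gives 35, after gives -3.
verdict: not equivalent; witness: a=-5, b=-2


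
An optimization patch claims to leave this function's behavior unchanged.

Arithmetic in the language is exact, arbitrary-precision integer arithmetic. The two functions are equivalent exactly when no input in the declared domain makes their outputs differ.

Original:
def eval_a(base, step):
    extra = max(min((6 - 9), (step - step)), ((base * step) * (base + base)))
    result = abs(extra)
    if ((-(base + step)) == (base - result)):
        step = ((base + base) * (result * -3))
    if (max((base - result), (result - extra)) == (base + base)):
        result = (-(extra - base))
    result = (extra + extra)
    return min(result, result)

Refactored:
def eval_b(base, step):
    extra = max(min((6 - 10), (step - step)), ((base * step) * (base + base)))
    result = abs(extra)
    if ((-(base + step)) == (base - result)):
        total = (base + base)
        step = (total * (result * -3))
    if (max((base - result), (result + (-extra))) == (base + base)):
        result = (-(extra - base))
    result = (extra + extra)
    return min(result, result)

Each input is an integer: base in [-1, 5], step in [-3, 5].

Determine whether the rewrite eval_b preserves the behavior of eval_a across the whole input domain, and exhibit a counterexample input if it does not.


These are not equivalent — on base=-1, step=-3 the outputs split (-6 vs -8).
eval_a: extra = -3; result = 3; ((-(base + step)) == (base - result)) -> false; (max((base - result), (result - extra)) == (base + base)) -> false; result = -6; return -6
eval_b: extra = -4; result = 4; ((-(base + step)) == (base - result)) -> false; (max((base - result), (result + (-extra))) == (base + base)) -> false; result = -8; return -8
verdict: not equivalent; witness: base=-1, step=-3


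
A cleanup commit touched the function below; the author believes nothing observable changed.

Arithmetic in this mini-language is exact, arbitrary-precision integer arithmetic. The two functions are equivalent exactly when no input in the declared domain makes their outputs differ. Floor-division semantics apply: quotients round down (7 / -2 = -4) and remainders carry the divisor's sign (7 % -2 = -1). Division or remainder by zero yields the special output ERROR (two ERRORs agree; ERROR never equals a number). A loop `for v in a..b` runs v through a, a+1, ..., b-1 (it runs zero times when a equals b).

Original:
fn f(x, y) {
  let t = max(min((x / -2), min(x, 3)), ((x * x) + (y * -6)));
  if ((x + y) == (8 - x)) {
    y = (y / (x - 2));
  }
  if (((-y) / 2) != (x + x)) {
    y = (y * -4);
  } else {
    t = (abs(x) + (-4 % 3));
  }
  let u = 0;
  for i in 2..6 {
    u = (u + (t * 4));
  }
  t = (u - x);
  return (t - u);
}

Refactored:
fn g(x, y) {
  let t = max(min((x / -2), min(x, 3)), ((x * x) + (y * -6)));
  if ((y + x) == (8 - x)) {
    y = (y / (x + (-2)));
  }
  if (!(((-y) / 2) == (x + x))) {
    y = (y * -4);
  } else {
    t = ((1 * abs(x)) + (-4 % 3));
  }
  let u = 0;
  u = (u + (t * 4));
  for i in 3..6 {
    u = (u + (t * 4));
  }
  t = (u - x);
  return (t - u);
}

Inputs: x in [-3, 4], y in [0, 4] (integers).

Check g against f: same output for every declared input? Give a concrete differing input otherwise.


Although arithmetic usage differs; comparison usage differs; statement counts differ; loop structure differs; constant usage differs; boolean connective usage differs, 40/40 inputs agree.
verdict: equivalent


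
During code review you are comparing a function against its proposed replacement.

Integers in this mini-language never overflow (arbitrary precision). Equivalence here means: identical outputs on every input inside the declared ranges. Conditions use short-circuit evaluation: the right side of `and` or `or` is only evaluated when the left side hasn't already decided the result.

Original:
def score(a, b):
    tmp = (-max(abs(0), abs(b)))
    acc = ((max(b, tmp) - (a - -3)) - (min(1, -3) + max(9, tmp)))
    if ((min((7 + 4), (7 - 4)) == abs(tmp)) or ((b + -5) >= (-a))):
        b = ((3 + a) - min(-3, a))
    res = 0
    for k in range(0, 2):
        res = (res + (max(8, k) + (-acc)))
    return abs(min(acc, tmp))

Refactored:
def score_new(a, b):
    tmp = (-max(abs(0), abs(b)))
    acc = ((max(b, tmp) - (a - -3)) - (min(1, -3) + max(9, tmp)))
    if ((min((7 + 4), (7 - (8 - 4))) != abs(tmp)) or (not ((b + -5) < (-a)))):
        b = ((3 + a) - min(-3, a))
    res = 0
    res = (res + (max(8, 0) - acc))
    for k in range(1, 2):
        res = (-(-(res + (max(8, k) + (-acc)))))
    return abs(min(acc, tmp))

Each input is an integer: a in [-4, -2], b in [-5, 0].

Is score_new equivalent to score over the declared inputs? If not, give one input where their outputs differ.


There is a behavioral-looking edit here, yet the outcome never shifts on this domain.
As a probe, take a=-3, b=-2: score runs tmp := -2 | acc := -8 | ((min((7 + 4), (7 - 4)) == abs(tmp)) or ((b + -5) >= (-a))): false | res := 0 | iter k=0: | res := 16 | iter k=1: | res := 32 | result 8; score_new runs tmp := -2 | acc := -8 | ((min((7 + 4), (7 - (8 - 4))) != abs(tmp)) or (not ((b + -5) < (-a)))): true | b := 3 | res := 0 | res := 16 | iter k=1: | res := 32 | result 8; both end at 8.
Every one of the 18 inputs gives matching results.
verdict: equivalent


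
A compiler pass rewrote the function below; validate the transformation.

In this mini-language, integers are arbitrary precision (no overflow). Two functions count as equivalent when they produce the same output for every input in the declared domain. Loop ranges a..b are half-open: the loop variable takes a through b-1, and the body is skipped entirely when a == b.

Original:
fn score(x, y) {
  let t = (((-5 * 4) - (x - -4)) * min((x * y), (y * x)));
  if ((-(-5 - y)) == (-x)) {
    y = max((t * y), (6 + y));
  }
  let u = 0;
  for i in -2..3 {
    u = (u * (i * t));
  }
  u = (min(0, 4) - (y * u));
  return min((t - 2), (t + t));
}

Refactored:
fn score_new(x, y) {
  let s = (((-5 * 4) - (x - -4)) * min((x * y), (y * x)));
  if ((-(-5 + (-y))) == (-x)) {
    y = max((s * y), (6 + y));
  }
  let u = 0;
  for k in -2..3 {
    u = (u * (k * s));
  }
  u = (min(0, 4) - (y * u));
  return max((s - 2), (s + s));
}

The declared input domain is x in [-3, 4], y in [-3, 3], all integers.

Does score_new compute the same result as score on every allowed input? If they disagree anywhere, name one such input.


The rewrite breaks on x=-3, y=-3, where the results are -378 and -191.
score: t=-189, then ((-(-5 - y)) == (-x)) is false, then u=0, then (i=-2), then u=0, then (i=-1), then u=0, then (i=0), then u=0, then (i=1), then u=0, then (i=2), then u=0, then u=0, then returns -378
score_new: s=-189, then ((-(-5 + (-y))) == (-x)) is false, then u=0, then (k=-2), then u=0, then (k=-1), then u=0, then (k=0), then u=0, then (k=1), then u=0, then (k=2), then u=0, then u=0, then returns -191
verdict: not equivalent; witness: x=-3, y=-3
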